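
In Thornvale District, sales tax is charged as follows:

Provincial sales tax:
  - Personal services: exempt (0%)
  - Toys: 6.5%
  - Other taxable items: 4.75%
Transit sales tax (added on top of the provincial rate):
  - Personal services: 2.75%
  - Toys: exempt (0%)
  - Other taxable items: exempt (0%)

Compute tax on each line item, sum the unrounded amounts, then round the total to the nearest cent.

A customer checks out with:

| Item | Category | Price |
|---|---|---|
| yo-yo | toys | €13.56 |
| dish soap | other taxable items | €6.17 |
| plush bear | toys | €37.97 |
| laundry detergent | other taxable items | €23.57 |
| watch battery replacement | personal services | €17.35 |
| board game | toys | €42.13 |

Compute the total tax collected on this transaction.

€7.98

Yo-yo €13.56: toys → 6.5% + 0% transit = 6.5% → €0.8814
Dish soap €6.17: other taxable items → 4.75% + 0% transit = 4.75% → €0.293075
Plush bear €37.97: toys → 6.5% + 0% transit = 6.5% → €2.46805
Laundry detergent €23.57: other taxable items → 4.75% + 0% transit = 4.75% → €1.119575
Watch battery replacement €17.35: personal services → 0% + 2.75% transit = 2.75% → €0.477125
Board game €42.13: toys → 6.5% + 0% transit = 6.5% → €2.73845
Unrounded tax sum = €7.977675 → €7.98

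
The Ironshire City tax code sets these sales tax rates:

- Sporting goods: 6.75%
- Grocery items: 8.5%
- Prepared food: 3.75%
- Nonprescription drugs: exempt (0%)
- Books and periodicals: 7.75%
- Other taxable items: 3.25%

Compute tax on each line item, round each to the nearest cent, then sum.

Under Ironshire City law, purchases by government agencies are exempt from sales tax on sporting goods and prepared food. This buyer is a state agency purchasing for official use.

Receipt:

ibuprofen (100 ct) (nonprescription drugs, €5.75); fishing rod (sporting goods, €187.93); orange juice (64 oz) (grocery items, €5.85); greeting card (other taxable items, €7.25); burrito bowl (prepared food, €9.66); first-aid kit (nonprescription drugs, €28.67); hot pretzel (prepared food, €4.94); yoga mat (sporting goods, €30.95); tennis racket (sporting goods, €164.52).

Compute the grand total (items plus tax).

€446.26

Ibuprofen (100 ct) €5.75: nonprescription drugs → 0% → €0.00
Fishing rod €187.93: sporting goods, buyer-exempt → 0% → €0.00
Orange juice (64 oz) €5.85: grocery items → 8.5% → €0.50
Greeting card €7.25: other taxable items → 3.25% → €0.24
Burrito bowl €9.66: prepared food, buyer-exempt → 0% → €0.00
First-aid kit €28.67: nonprescription drugs → 0% → €0.00
Hot pretzel €4.94: prepared food, buyer-exempt → 0% → €0.00
Yoga mat €30.95: sporting goods, buyer-exempt → 0% → €0.00
Tennis racket €164.52: sporting goods, buyer-exempt → 0% → €0.00
Subtotal = €445.52; tax = €0.74; total due = €446.26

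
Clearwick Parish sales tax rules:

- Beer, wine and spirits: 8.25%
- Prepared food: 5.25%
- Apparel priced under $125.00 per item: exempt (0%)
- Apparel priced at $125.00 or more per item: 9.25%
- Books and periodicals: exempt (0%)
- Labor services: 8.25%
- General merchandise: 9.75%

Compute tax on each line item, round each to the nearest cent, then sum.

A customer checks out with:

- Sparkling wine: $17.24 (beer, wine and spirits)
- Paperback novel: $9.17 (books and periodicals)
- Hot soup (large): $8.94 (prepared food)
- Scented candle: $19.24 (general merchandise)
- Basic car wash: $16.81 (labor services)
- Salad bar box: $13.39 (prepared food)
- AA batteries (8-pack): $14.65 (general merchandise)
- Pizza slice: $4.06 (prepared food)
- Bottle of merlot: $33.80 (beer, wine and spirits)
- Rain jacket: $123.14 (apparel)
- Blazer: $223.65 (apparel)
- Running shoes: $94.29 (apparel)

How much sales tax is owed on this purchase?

Sparkling wine $17.24: beer, wine and spirits → 8.25% → $1.42
Paperback novel $9.17: books and periodicals → 0% → $0.00
Hot soup (large) $8.94: prepared food → 5.25% → $0.47
Scented candle $19.24: general merchandise → 9.75% → $1.88
Basic car wash $16.81: labor services → 8.25% → $1.39
Salad bar box $13.39: prepared food → 5.25% → $0.70
AA batteries (8-pack) $14.65: general merchandise → 9.75% → $1.43
Pizza slice $4.06: prepared food → 5.25% → $0.21
Bottle of merlot $33.80: beer, wine and spirits → 8.25% → $2.79
Rain jacket $123.14: apparel, under $125.00 → 0% → $0.00
Blazer $223.65: apparel, $125.00 or more → 9.25% → $20.69
Running shoes $94.29: apparel, under $125.00 → 0% → $0.00
Total tax = $1.42 + $0.47 + $1.88 + $1.39 + $0.70 + $1.43 + $0.21 + $2.79 + $20.69 = $30.98

$30.98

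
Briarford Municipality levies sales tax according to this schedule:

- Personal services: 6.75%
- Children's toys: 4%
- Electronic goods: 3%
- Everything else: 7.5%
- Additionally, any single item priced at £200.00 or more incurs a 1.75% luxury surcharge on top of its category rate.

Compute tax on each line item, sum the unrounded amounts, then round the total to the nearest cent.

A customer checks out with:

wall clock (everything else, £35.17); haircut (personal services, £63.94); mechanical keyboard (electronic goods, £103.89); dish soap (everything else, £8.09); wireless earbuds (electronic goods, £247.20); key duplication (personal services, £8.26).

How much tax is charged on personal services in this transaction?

£4.87

Haircut £63.94: personal services → 6.75% → £4.31595
Key duplication £8.26: personal services → 6.75% → £0.55755
Tax on personal services: unrounded sum = £4.8735 → £4.87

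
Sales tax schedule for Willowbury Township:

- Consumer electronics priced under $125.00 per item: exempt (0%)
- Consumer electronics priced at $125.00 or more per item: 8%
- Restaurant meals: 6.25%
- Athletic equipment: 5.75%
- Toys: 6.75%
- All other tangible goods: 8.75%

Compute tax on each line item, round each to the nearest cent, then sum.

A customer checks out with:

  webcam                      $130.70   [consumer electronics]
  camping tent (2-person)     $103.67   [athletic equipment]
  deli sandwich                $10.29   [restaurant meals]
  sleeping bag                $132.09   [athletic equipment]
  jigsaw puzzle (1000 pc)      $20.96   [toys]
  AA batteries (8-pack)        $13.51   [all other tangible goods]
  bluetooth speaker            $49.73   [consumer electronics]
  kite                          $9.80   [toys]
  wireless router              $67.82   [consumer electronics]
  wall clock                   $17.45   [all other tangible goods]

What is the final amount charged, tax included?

$585.46

Webcam $130.70: consumer electronics, $125.00 or more → 8% → $10.46
Camping tent (2-person) $103.67: athletic equipment → 5.75% → $5.96
Deli sandwich $10.29: restaurant meals → 6.25% → $0.64
Sleeping bag $132.09: athletic equipment → 5.75% → $7.60
Jigsaw puzzle (1000 pc) $20.96: toys → 6.75% → $1.41
AA batteries (8-pack) $13.51: all other tangible goods → 8.75% → $1.18
Bluetooth speaker $49.73: consumer electronics, under $125.00 → 0% → $0.00
Kite $9.80: toys → 6.75% → $0.66
Wireless router $67.82: consumer electronics, under $125.00 → 0% → $0.00
Wall clock $17.45: all other tangible goods → 8.75% → $1.53
Subtotal = $556.02; tax = $29.44; total due = $585.46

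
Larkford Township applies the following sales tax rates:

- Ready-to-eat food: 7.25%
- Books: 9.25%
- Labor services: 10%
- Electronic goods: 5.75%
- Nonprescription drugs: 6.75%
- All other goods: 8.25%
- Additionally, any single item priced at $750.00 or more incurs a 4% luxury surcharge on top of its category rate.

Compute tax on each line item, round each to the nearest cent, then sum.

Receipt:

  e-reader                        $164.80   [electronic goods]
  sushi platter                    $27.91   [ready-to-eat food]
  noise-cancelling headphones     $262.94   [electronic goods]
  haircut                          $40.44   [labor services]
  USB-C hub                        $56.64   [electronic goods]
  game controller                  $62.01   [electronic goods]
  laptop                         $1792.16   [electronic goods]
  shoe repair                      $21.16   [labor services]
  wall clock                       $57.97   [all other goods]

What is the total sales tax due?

$219.13

E-reader $164.80: electronic goods → 5.75% → $9.48
Sushi platter $27.91: ready-to-eat food → 7.25% → $2.02
Noise-cancelling headphones $262.94: electronic goods → 5.75% → $15.12
Haircut $40.44: labor services → 10% → $4.04
USB-C hub $56.64: electronic goods → 5.75% → $3.26
Game controller $62.01: electronic goods → 5.75% → $3.57
Laptop $1792.16: electronic goods → 5.75% + 4% surcharge = 9.75% → $174.74
Shoe repair $21.16: labor services → 10% → $2.12
Wall clock $57.97: all other goods → 8.25% → $4.78
Total tax = $9.48 + $2.02 + $15.12 + $4.04 + $3.26 + $3.57 + $174.74 + $2.12 + $4.78 = $219.13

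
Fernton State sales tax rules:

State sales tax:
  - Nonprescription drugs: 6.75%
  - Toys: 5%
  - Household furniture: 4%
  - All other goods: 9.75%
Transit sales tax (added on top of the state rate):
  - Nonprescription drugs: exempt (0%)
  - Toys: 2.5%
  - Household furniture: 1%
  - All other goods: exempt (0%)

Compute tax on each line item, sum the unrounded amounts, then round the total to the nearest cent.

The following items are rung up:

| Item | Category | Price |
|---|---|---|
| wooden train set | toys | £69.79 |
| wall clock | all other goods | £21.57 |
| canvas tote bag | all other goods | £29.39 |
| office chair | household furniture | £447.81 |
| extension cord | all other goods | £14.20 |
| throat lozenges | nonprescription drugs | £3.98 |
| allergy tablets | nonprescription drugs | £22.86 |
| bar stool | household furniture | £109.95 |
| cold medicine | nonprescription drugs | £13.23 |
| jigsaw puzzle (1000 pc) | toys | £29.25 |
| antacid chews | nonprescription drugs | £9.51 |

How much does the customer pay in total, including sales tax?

£816.56

Wooden train set £69.79: toys → 5% + 2.5% transit = 7.5% → £5.23425
Wall clock £21.57: all other goods → 9.75% + 0% transit = 9.75% → £2.103075
Canvas tote bag £29.39: all other goods → 9.75% + 0% transit = 9.75% → £2.865525
Office chair £447.81: household furniture → 4% + 1% transit = 5% → £22.3905
Extension cord £14.20: all other goods → 9.75% + 0% transit = 9.75% → £1.3845
Throat lozenges £3.98: nonprescription drugs → 6.75% + 0% transit = 6.75% → £0.26865
Allergy tablets £22.86: nonprescription drugs → 6.75% + 0% transit = 6.75% → £1.54305
Bar stool £109.95: household furniture → 4% + 1% transit = 5% → £5.4975
Cold medicine £13.23: nonprescription drugs → 6.75% + 0% transit = 6.75% → £0.893025
Jigsaw puzzle (1000 pc) £29.25: toys → 5% + 2.5% transit = 7.5% → £2.19375
Antacid chews £9.51: nonprescription drugs → 6.75% + 0% transit = 6.75% → £0.641925
Subtotal = £771.54; unrounded tax = £45.01575 → £45.02; total due = £816.56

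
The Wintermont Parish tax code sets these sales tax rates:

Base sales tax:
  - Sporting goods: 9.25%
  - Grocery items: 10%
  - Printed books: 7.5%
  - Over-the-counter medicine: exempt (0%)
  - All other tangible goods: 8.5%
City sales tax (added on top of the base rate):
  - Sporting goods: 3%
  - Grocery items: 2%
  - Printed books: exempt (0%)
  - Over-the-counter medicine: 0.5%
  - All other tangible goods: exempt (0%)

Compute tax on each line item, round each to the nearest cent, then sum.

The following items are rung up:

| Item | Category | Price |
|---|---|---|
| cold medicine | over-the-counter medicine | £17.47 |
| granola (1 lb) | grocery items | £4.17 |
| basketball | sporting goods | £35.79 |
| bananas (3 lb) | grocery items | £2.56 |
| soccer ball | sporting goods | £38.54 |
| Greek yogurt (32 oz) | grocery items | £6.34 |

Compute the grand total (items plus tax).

Cold medicine £17.47: over-the-counter medicine → 0% + 0.5% city = 0.5% → £0.09
Granola (1 lb) £4.17: grocery items → 10% + 2% city = 12% → £0.50
Basketball £35.79: sporting goods → 9.25% + 3% city = 12.25% → £4.38
Bananas (3 lb) £2.56: grocery items → 10% + 2% city = 12% → £0.31
Soccer ball £38.54: sporting goods → 9.25% + 3% city = 12.25% → £4.72
Greek yogurt (32 oz) £6.34: grocery items → 10% + 2% city = 12% → £0.76
Subtotal = £104.87; tax = £10.76; total due = £115.63

£115.63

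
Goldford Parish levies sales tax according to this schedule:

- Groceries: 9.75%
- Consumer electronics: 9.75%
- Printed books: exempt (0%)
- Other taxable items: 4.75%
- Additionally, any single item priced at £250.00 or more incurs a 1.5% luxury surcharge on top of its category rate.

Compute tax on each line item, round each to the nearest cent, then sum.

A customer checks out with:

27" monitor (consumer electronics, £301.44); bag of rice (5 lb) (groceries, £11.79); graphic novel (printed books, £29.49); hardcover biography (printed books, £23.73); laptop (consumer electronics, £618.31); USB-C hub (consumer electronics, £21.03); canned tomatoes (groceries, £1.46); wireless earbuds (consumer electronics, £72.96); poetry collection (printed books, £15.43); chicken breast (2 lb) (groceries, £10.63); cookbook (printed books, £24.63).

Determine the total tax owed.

£114.96

27" monitor £301.44: consumer electronics → 9.75% + 1.5% surcharge = 11.25% → £33.91
Bag of rice (5 lb) £11.79: groceries → 9.75% → £1.15
Graphic novel £29.49: printed books → 0% → £0.00
Hardcover biography £23.73: printed books → 0% → £0.00
Laptop £618.31: consumer electronics → 9.75% + 1.5% surcharge = 11.25% → £69.56
USB-C hub £21.03: consumer electronics → 9.75% → £2.05
Canned tomatoes £1.46: groceries → 9.75% → £0.14
Wireless earbuds £72.96: consumer electronics → 9.75% → £7.11
Poetry collection £15.43: printed books → 0% → £0.00
Chicken breast (2 lb) £10.63: groceries → 9.75% → £1.04
Cookbook £24.63: printed books → 0% → £0.00
Total tax = £33.91 + £1.15 + £69.56 + £2.05 + £0.14 + £7.11 + £1.04 = £114.96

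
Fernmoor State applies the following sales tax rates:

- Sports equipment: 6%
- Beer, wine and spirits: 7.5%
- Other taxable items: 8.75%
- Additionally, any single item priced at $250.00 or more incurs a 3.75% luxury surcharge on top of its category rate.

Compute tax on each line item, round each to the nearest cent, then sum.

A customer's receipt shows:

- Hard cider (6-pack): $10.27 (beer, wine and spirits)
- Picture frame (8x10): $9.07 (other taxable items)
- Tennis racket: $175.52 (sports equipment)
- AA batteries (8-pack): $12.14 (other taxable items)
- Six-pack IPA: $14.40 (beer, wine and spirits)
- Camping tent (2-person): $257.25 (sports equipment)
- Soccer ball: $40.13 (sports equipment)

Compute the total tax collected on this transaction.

$41.72

Hard cider (6-pack) $10.27: beer, wine and spirits → 7.5% → $0.77
Picture frame (8x10) $9.07: other taxable items → 8.75% → $0.79
Tennis racket $175.52: sports equipment → 6% → $10.53
AA batteries (8-pack) $12.14: other taxable items → 8.75% → $1.06
Six-pack IPA $14.40: beer, wine and spirits → 7.5% → $1.08
Camping tent (2-person) $257.25: sports equipment → 6% + 3.75% surcharge = 9.75% → $25.08
Soccer ball $40.13: sports equipment → 6% → $2.41
Total tax = $0.77 + $0.79 + $10.53 + $1.06 + $1.08 + $25.08 + $2.41 = $41.72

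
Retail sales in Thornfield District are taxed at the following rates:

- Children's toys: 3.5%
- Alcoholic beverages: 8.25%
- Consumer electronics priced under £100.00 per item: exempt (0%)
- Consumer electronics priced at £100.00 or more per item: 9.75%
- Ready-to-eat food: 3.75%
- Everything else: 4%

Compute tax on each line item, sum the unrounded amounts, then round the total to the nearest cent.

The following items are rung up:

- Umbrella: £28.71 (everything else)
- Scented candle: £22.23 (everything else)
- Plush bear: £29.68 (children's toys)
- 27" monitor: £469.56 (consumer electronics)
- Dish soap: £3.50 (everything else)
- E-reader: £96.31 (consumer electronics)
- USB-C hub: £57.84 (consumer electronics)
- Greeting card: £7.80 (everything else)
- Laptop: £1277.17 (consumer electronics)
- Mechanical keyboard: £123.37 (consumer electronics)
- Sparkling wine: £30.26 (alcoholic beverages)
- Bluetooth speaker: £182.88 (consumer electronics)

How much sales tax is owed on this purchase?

Umbrella £28.71: everything else → 4% → £1.1484
Scented candle £22.23: everything else → 4% → £0.8892
Plush bear £29.68: children's toys → 3.5% → £1.0388
27" monitor £469.56: consumer electronics, £100.00 or more → 9.75% → £45.7821
Dish soap £3.50: everything else → 4% → £0.14
E-reader £96.31: consumer electronics, under £100.00 → 0% → £0.00
USB-C hub £57.84: consumer electronics, under £100.00 → 0% → £0.00
Greeting card £7.80: everything else → 4% → £0.312
Laptop £1277.17: consumer electronics, £100.00 or more → 9.75% → £124.524075
Mechanical keyboard £123.37: consumer electronics, £100.00 or more → 9.75% → £12.028575
Sparkling wine £30.26: alcoholic beverages → 8.25% → £2.49645
Bluetooth speaker £182.88: consumer electronics, £100.00 or more → 9.75% → £17.8308
Unrounded tax sum = £206.1904 → £206.19

£206.19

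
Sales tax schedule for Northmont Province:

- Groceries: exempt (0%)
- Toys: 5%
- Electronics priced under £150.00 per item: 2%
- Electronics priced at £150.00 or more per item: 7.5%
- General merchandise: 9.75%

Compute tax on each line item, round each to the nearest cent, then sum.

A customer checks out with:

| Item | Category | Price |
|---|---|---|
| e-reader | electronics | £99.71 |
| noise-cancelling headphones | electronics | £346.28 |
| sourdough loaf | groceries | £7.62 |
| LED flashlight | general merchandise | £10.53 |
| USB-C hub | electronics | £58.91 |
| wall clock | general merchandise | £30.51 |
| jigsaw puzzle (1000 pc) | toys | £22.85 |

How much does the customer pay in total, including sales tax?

E-reader £99.71: electronics, under £150.00 → 2% → £1.99
Noise-cancelling headphones £346.28: electronics, £150.00 or more → 7.5% → £25.97
Sourdough loaf £7.62: groceries → 0% → £0.00
LED flashlight £10.53: general merchandise → 9.75% → £1.03
USB-C hub £58.91: electronics, under £150.00 → 2% → £1.18
Wall clock £30.51: general merchandise → 9.75% → £2.97
Jigsaw puzzle (1000 pc) £22.85: toys → 5% → £1.14
Subtotal = £576.41; tax = £34.28; total due = £610.69

£610.69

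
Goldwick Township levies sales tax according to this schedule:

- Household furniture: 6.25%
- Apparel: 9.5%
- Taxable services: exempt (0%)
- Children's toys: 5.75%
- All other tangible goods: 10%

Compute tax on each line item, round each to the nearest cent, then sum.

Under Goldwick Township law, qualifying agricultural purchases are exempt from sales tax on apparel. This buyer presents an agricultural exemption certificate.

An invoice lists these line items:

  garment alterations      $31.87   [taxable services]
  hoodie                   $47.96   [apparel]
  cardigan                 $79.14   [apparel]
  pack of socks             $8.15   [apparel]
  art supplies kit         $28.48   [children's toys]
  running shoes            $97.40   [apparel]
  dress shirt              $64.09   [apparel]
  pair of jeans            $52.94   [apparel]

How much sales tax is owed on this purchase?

Garment alterations $31.87: taxable services → 0% → $0.00
Hoodie $47.96: apparel, buyer-exempt → 0% → $0.00
Cardigan $79.14: apparel, buyer-exempt → 0% → $0.00
Pack of socks $8.15: apparel, buyer-exempt → 0% → $0.00
Art supplies kit $28.48: children's toys → 5.75% → $1.64
Running shoes $97.40: apparel, buyer-exempt → 0% → $0.00
Dress shirt $64.09: apparel, buyer-exempt → 0% → $0.00
Pair of jeans $52.94: apparel, buyer-exempt → 0% → $0.00
Total tax = $1.64

$1.64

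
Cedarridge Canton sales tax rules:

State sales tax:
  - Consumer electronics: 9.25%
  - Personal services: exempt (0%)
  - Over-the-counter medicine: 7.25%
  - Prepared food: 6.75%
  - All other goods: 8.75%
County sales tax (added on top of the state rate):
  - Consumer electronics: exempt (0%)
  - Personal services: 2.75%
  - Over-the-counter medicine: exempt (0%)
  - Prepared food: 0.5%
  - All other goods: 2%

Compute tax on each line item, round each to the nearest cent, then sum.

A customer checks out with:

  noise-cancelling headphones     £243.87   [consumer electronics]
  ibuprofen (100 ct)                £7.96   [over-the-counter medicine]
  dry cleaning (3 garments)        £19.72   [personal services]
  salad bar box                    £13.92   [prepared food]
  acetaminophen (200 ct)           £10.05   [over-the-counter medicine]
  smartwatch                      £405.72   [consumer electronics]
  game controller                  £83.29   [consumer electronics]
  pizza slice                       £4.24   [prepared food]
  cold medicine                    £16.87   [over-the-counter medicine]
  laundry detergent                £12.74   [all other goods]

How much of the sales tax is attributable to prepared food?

Salad bar box £13.92: prepared food → 6.75% + 0.5% county = 7.25% → £1.01
Pizza slice £4.24: prepared food → 6.75% + 0.5% county = 7.25% → £0.31
Tax on prepared food = £1.01 + £0.31 = £1.32

£1.32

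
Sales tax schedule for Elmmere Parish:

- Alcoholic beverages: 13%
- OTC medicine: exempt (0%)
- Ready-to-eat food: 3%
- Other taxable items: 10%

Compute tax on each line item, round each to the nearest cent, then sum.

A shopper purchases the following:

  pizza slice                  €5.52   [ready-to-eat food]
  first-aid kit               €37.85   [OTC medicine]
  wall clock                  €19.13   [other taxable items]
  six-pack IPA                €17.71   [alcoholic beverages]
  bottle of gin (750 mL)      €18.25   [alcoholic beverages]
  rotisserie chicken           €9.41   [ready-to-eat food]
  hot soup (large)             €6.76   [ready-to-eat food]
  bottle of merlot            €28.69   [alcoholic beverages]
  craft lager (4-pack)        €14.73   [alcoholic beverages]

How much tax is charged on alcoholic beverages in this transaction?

Six-pack IPA €17.71: alcoholic beverages → 13% → €2.30
Bottle of gin (750 mL) €18.25: alcoholic beverages → 13% → €2.37
Bottle of merlot €28.69: alcoholic beverages → 13% → €3.73
Craft lager (4-pack) €14.73: alcoholic beverages → 13% → €1.91
Tax on alcoholic beverages = €2.30 + €2.37 + €3.73 + €1.91 = €10.31

€10.31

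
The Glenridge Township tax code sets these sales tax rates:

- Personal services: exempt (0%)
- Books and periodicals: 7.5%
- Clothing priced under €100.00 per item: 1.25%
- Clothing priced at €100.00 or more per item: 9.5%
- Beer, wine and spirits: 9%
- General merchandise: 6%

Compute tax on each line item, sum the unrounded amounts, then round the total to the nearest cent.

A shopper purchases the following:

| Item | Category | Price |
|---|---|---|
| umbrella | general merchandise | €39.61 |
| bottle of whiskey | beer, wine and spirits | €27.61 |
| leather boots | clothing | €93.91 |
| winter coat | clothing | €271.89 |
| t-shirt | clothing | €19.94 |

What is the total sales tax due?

Umbrella €39.61: general merchandise → 6% → €2.3766
Bottle of whiskey €27.61: beer, wine and spirits → 9% → €2.4849
Leather boots €93.91: clothing, under €100.00 → 1.25% → €1.173875
Winter coat €271.89: clothing, €100.00 or more → 9.5% → €25.82955
T-shirt €19.94: clothing, under €100.00 → 1.25% → €0.24925
Unrounded tax sum = €32.114175 → €32.11

€32.11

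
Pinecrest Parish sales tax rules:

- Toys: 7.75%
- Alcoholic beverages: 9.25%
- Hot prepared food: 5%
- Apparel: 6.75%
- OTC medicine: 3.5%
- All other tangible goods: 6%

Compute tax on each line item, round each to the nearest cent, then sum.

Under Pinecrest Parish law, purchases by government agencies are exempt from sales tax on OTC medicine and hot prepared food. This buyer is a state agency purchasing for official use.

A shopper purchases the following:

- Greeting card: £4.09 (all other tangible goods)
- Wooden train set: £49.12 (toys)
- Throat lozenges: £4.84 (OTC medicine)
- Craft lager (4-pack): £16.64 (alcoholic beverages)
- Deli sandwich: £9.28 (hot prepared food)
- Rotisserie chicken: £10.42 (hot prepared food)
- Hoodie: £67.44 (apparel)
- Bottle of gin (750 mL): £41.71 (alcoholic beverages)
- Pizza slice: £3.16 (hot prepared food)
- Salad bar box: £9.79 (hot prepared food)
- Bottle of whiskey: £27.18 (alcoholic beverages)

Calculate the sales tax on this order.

£16.52

Greeting card £4.09: all other tangible goods → 6% → £0.25
Wooden train set £49.12: toys → 7.75% → £3.81
Throat lozenges £4.84: OTC medicine, buyer-exempt → 0% → £0.00
Craft lager (4-pack) £16.64: alcoholic beverages → 9.25% → £1.54
Deli sandwich £9.28: hot prepared food, buyer-exempt → 0% → £0.00
Rotisserie chicken £10.42: hot prepared food, buyer-exempt → 0% → £0.00
Hoodie £67.44: apparel → 6.75% → £4.55
Bottle of gin (750 mL) £41.71: alcoholic beverages → 9.25% → £3.86
Pizza slice £3.16: hot prepared food, buyer-exempt → 0% → £0.00
Salad bar box £9.79: hot prepared food, buyer-exempt → 0% → £0.00
Bottle of whiskey £27.18: alcoholic beverages → 9.25% → £2.51
Total tax = £0.25 + £3.81 + £1.54 + £4.55 + £3.86 + £2.51 = £16.52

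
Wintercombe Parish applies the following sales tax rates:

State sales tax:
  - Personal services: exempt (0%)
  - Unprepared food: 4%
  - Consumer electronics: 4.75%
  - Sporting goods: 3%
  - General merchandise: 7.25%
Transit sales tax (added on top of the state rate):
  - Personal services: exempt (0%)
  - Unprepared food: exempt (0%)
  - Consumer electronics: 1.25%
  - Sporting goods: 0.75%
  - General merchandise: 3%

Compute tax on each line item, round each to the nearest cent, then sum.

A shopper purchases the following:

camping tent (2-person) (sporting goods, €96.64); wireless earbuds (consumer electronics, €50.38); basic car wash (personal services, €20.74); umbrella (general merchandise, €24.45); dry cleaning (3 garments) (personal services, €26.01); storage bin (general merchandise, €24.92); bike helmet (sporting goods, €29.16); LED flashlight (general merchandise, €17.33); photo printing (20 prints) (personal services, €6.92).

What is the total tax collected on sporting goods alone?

Camping tent (2-person) €96.64: sporting goods → 3% + 0.75% transit = 3.75% → €3.62
Bike helmet €29.16: sporting goods → 3% + 0.75% transit = 3.75% → €1.09
Tax on sporting goods = €3.62 + €1.09 = €4.71

€4.71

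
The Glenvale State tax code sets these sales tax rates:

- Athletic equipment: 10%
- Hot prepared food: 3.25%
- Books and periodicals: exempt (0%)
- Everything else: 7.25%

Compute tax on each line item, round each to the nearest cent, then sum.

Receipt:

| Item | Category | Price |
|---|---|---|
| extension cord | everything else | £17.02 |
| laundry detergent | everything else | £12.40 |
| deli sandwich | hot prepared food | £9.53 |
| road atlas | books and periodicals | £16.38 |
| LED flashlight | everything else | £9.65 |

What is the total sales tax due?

£3.14

Extension cord £17.02: everything else → 7.25% → £1.23
Laundry detergent £12.40: everything else → 7.25% → £0.90
Deli sandwich £9.53: hot prepared food → 3.25% → £0.31
Road atlas £16.38: books and periodicals → 0% → £0.00
LED flashlight £9.65: everything else → 7.25% → £0.70
Total tax = £1.23 + £0.90 + £0.31 + £0.70 = £3.14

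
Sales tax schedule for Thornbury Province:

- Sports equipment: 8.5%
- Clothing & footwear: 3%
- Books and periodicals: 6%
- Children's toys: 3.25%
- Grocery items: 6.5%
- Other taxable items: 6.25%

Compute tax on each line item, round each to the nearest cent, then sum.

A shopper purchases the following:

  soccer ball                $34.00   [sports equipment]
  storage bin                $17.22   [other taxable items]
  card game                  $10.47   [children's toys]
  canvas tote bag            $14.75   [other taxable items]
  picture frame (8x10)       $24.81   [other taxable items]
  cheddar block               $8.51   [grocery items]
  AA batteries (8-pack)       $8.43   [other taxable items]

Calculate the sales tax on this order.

$7.86

Soccer ball $34.00: sports equipment → 8.5% → $2.89
Storage bin $17.22: other taxable items → 6.25% → $1.08
Card game $10.47: children's toys → 3.25% → $0.34
Canvas tote bag $14.75: other taxable items → 6.25% → $0.92
Picture frame (8x10) $24.81: other taxable items → 6.25% → $1.55
Cheddar block $8.51: grocery items → 6.5% → $0.55
AA batteries (8-pack) $8.43: other taxable items → 6.25% → $0.53
Total tax = $2.89 + $1.08 + $0.34 + $0.92 + $1.55 + $0.55 + $0.53 = $7.86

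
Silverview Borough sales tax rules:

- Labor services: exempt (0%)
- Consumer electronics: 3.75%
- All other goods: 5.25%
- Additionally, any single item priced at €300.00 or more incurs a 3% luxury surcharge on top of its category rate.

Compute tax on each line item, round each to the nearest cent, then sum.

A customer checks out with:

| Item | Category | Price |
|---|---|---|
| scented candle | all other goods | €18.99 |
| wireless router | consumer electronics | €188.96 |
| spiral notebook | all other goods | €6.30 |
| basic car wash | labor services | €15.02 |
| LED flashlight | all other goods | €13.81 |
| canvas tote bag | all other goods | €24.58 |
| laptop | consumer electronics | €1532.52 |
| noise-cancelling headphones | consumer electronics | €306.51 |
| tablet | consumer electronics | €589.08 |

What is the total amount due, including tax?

€2870.11

Scented candle €18.99: all other goods → 5.25% → €1.00
Wireless router €188.96: consumer electronics → 3.75% → €7.09
Spiral notebook €6.30: all other goods → 5.25% → €0.33
Basic car wash €15.02: labor services → 0% → €0.00
LED flashlight €13.81: all other goods → 5.25% → €0.73
Canvas tote bag €24.58: all other goods → 5.25% → €1.29
Laptop €1532.52: consumer electronics → 3.75% + 3% surcharge = 6.75% → €103.45
Noise-cancelling headphones €306.51: consumer electronics → 3.75% + 3% surcharge = 6.75% → €20.69
Tablet €589.08: consumer electronics → 3.75% + 3% surcharge = 6.75% → €39.76
Subtotal = €2695.77; tax = €174.34; total due = €2870.11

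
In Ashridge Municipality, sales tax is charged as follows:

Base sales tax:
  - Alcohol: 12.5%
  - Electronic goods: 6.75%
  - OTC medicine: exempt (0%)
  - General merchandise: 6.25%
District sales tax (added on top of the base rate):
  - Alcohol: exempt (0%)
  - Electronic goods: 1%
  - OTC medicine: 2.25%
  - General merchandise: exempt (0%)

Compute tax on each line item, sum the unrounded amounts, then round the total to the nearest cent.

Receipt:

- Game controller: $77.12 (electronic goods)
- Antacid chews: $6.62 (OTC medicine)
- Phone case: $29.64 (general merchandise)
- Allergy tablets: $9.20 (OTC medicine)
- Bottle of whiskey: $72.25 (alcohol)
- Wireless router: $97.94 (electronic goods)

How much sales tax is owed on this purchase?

$24.81

Game controller $77.12: electronic goods → 6.75% + 1% district = 7.75% → $5.9768
Antacid chews $6.62: OTC medicine → 0% + 2.25% district = 2.25% → $0.14895
Phone case $29.64: general merchandise → 6.25% + 0% district = 6.25% → $1.8525
Allergy tablets $9.20: OTC medicine → 0% + 2.25% district = 2.25% → $0.207
Bottle of whiskey $72.25: alcohol → 12.5% + 0% district = 12.5% → $9.03125
Wireless router $97.94: electronic goods → 6.75% + 1% district = 7.75% → $7.59035
Unrounded tax sum = $24.80685 → $24.81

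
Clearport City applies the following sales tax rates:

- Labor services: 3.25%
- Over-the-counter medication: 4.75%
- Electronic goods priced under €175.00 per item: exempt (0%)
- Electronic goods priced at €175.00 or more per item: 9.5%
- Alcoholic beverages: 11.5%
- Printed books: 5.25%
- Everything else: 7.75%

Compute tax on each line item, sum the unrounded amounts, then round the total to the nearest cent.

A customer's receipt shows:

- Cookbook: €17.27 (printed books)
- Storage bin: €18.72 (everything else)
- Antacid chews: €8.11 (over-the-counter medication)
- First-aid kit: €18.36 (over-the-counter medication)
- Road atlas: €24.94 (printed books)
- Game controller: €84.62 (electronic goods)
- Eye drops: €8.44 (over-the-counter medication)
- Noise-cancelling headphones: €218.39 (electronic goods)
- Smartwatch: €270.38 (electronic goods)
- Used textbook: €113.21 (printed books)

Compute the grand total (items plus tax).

Cookbook €17.27: printed books → 5.25% → €0.906675
Storage bin €18.72: everything else → 7.75% → €1.4508
Antacid chews €8.11: over-the-counter medication → 4.75% → €0.385225
First-aid kit €18.36: over-the-counter medication → 4.75% → €0.8721
Road atlas €24.94: printed books → 5.25% → €1.30935
Game controller €84.62: electronic goods, under €175.00 → 0% → €0.00
Eye drops €8.44: over-the-counter medication → 4.75% → €0.4009
Noise-cancelling headphones €218.39: electronic goods, €175.00 or more → 9.5% → €20.74705
Smartwatch €270.38: electronic goods, €175.00 or more → 9.5% → €25.6861
Used textbook €113.21: printed books → 5.25% → €5.943525
Subtotal = €782.44; unrounded tax = €57.701725 → €57.70; total due = €840.14

€840.14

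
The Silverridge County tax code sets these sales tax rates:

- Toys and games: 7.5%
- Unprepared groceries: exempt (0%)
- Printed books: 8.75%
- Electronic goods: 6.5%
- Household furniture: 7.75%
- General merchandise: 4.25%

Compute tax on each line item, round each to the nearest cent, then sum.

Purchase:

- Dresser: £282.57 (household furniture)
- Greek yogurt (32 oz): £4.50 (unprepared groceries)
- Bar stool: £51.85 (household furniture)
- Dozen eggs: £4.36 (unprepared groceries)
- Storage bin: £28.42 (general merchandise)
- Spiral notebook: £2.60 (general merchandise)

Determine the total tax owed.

£27.24

Dresser £282.57: household furniture → 7.75% → £21.90
Greek yogurt (32 oz) £4.50: unprepared groceries → 0% → £0.00
Bar stool £51.85: household furniture → 7.75% → £4.02
Dozen eggs £4.36: unprepared groceries → 0% → £0.00
Storage bin £28.42: general merchandise → 4.25% → £1.21
Spiral notebook £2.60: general merchandise → 4.25% → £0.11
Total tax = £21.90 + £4.02 + £1.21 + £0.11 = £27.24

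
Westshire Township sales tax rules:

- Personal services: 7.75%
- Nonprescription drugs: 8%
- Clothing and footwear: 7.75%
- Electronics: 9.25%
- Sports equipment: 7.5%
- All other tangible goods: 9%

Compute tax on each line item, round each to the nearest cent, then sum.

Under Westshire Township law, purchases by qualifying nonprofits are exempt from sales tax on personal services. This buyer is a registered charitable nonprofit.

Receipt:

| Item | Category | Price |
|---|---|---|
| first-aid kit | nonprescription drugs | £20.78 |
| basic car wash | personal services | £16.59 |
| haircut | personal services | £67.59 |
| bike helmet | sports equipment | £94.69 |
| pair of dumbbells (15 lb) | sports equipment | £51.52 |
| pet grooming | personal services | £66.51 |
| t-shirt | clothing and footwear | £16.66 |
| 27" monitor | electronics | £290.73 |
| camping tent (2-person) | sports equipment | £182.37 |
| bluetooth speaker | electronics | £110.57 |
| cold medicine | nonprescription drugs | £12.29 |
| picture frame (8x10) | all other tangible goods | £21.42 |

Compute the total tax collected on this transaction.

First-aid kit £20.78: nonprescription drugs → 8% → £1.66
Basic car wash £16.59: personal services, buyer-exempt → 0% → £0.00
Haircut £67.59: personal services, buyer-exempt → 0% → £0.00
Bike helmet £94.69: sports equipment → 7.5% → £7.10
Pair of dumbbells (15 lb) £51.52: sports equipment → 7.5% → £3.86
Pet grooming £66.51: personal services, buyer-exempt → 0% → £0.00
T-shirt £16.66: clothing and footwear → 7.75% → £1.29
27" monitor £290.73: electronics → 9.25% → £26.89
Camping tent (2-person) £182.37: sports equipment → 7.5% → £13.68
Bluetooth speaker £110.57: electronics → 9.25% → £10.23
Cold medicine £12.29: nonprescription drugs → 8% → £0.98
Picture frame (8x10) £21.42: all other tangible goods → 9% → £1.93
Total tax = £1.66 + £7.10 + £3.86 + £1.29 + £26.89 + £13.68 + £10.23 + £0.98 + £1.93 = £67.62

£67.62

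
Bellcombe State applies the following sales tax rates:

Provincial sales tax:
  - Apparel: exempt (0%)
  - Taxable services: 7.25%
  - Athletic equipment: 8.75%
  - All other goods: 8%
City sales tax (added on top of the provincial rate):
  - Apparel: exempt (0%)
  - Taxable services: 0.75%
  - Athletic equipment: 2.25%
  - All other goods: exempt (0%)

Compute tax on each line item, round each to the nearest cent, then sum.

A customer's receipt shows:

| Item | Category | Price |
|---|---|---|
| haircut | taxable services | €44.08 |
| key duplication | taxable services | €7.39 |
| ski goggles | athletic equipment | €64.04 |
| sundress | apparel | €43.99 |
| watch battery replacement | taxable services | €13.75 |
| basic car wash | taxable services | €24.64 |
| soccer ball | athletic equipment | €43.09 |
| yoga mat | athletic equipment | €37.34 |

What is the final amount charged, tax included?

Haircut €44.08: taxable services → 7.25% + 0.75% city = 8% → €3.53
Key duplication €7.39: taxable services → 7.25% + 0.75% city = 8% → €0.59
Ski goggles €64.04: athletic equipment → 8.75% + 2.25% city = 11% → €7.04
Sundress €43.99: apparel → 0% + 0% city = 0% → €0.00
Watch battery replacement €13.75: taxable services → 7.25% + 0.75% city = 8% → €1.10
Basic car wash €24.64: taxable services → 7.25% + 0.75% city = 8% → €1.97
Soccer ball €43.09: athletic equipment → 8.75% + 2.25% city = 11% → €4.74
Yoga mat €37.34: athletic equipment → 8.75% + 2.25% city = 11% → €4.11
Subtotal = €278.32; tax = €23.08; total due = €301.40

€301.40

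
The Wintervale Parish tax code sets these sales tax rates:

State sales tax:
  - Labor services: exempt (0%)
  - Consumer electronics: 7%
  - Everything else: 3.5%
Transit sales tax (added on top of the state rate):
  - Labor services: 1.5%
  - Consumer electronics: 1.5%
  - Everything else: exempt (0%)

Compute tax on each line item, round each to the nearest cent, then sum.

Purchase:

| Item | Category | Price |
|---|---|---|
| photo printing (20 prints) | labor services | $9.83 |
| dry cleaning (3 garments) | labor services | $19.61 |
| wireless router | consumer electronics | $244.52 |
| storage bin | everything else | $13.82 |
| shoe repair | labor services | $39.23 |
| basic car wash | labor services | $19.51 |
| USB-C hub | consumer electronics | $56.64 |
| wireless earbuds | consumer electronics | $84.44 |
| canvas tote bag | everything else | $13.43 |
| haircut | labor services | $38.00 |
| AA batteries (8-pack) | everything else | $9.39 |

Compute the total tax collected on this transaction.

Photo printing (20 prints) $9.83: labor services → 0% + 1.5% transit = 1.5% → $0.15
Dry cleaning (3 garments) $19.61: labor services → 0% + 1.5% transit = 1.5% → $0.29
Wireless router $244.52: consumer electronics → 7% + 1.5% transit = 8.5% → $20.78
Storage bin $13.82: everything else → 3.5% + 0% transit = 3.5% → $0.48
Shoe repair $39.23: labor services → 0% + 1.5% transit = 1.5% → $0.59
Basic car wash $19.51: labor services → 0% + 1.5% transit = 1.5% → $0.29
USB-C hub $56.64: consumer electronics → 7% + 1.5% transit = 8.5% → $4.81
Wireless earbuds $84.44: consumer electronics → 7% + 1.5% transit = 8.5% → $7.18
Canvas tote bag $13.43: everything else → 3.5% + 0% transit = 3.5% → $0.47
Haircut $38.00: labor services → 0% + 1.5% transit = 1.5% → $0.57
AA batteries (8-pack) $9.39: everything else → 3.5% + 0% transit = 3.5% → $0.33
Total tax = $0.15 + $0.29 + $20.78 + $0.48 + $0.59 + $0.29 + $4.81 + $7.18 + $0.47 + $0.57 + $0.33 = $35.94

$35.94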